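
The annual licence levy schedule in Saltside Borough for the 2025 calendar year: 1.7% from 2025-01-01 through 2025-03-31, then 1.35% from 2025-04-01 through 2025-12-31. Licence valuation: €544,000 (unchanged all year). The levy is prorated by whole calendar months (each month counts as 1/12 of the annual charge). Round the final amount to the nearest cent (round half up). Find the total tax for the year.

2025-01-01 to 2025-03-31: 3 months at 1.7% → €544,000 × 1.7% × 3/12 = €2,312.0000
2025-04-01 to 2025-12-31: 9 months at 1.35% → €544,000 × 1.35% × 9/12 = €5,508.0000
Total = €7,820.0000

€7,820.00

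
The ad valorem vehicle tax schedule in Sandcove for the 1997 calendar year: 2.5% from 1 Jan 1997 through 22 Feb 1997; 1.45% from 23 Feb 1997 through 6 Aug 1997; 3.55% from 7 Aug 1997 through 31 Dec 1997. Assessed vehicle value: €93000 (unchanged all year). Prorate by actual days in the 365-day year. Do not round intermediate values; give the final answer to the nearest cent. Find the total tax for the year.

€2276.84

1 Jan – 22 Feb 1997: 53 days at 2.5% → €93000 × 2.5% × 53/365 = €337.6027
23 Feb – 6 Aug 1997: 165 days at 1.45% → €93000 × 1.45% × 165/365 = €609.5959
7 Aug – 31 Dec 1997: 147 days at 3.55% → €93000 × 3.55% × 147/365 = €1329.6452
Total = €2276.8438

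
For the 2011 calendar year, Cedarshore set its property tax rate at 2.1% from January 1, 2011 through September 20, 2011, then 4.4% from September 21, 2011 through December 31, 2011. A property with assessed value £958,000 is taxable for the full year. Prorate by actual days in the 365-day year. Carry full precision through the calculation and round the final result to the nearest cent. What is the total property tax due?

January 1 – September 20, 2011: 263 days at 2.1% → £958,000 × 2.1% × 263/365 = £14,495.9836
September 21 – December 31, 2011: 102 days at 4.4% → £958,000 × 4.4% × 102/365 = £11,779.4630
Total = £26,275.4466

£26,275.45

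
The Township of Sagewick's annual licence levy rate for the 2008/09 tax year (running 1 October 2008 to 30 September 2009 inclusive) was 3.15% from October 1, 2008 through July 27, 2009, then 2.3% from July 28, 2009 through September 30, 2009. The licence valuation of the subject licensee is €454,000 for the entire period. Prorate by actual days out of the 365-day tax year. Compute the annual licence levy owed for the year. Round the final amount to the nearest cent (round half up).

€13,613.78

October 1, 2008 – July 27, 2009: 300 days at 3.15% → €454,000 × 3.15% × 300/365 = €11,754.2466
July 28 – September 30, 2009: 65 days at 2.3% → €454,000 × 2.3% × 65/365 = €1,859.5342
Total = €13,613.7808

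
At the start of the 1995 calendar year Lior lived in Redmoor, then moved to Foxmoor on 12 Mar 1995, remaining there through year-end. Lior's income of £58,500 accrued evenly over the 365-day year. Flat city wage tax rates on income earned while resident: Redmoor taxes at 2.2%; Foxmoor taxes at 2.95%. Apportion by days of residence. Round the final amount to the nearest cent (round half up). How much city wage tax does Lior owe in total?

£1,641.61

Redmoor, 1 Jan – 11 Mar 1995: 70 days → £58,500 × 2.2% × 70/365 = £246.8219
Foxmoor, 12 Mar – 31 Dec 1995: 295 days → £58,500 × 2.95% × 295/365 = £1,394.7842
Total = £1,641.6062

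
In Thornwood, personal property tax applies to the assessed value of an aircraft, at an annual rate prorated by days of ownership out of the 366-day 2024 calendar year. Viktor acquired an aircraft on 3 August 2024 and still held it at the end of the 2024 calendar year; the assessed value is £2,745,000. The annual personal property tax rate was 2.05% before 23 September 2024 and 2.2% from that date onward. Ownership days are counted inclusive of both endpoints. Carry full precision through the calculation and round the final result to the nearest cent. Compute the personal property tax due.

£24,341.25

3 August – 22 September 2024: 51 days at 2.05% → £2,745,000 × 2.05% × 51/366 = £7,841.2500
23 September – 31 December 2024: 100 days at 2.2% → £2,745,000 × 2.2% × 100/366 = £16,500.0000
Total = £24,341.2500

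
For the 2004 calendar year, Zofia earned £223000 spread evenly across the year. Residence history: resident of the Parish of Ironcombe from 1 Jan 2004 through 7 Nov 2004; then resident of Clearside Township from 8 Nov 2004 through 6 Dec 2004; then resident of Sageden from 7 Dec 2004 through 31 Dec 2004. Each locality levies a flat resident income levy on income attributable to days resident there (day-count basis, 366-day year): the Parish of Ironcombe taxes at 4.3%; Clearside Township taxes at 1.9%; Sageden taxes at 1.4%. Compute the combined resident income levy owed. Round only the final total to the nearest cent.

£8723.20

The Parish of Ironcombe, 1 Jan – 7 Nov 2004: 312 days → £223000 × 4.3% × 312/366 = £8174.2295
Clearside Township, 8 Nov – 6 Dec 2004: 29 days → £223000 × 1.9% × 29/366 = £335.7186
Sageden, 7 Dec – 31 Dec 2004: 25 days → £223000 × 1.4% × 25/366 = £213.2514
Total = £8723.1995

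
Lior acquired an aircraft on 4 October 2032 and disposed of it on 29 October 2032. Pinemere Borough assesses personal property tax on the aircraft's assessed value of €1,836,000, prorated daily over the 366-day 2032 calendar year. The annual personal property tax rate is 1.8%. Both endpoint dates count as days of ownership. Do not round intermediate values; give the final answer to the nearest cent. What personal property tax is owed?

Days held (4 October – 29 October 2032): 26 out of 366
Tax = €1,836,000 × 1.8% × 26/366 = €2,347.6721

€2,347.67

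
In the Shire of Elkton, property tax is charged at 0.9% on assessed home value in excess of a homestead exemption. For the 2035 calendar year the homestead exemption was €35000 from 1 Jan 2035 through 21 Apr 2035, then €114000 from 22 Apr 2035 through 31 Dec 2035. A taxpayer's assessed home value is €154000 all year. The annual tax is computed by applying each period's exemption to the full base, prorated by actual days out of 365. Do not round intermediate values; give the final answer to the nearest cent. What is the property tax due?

1 Jan – 21 Apr 2035: 111 days, exemption €35000 → (€154000 − €35000) × 0.9% × 111/365 = €325.7014
22 Apr – 31 Dec 2035: 254 days, exemption €114000 → (€154000 − €114000) × 0.9% × 254/365 = €250.5205
Total = €576.2219

€576.22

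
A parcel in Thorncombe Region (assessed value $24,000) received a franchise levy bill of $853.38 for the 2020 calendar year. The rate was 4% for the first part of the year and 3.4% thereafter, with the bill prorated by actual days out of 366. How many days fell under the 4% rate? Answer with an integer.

Let d = days at the first rate; then 366 − d days at the second rate.
$24,000 × [4%·d + 3.4%·(366−d)] / 366 = $853.38
Solving gives d = 95, so the new rate took effect on April 5, 2020.

95 days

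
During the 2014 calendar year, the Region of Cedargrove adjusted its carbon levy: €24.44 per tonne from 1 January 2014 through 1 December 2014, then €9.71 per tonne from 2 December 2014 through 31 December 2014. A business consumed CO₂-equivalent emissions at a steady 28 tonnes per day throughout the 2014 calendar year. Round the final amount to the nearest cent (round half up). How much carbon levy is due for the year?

€237,403.60

1 January – 1 December 2014: 335 days × 28 tonnes/day = 9,380 tonnes at €24.44/tonne → €229,247.20
2 December – 31 December 2014: 30 days × 28 tonnes/day = 840 tonnes at €9.71/tonne → €8,156.40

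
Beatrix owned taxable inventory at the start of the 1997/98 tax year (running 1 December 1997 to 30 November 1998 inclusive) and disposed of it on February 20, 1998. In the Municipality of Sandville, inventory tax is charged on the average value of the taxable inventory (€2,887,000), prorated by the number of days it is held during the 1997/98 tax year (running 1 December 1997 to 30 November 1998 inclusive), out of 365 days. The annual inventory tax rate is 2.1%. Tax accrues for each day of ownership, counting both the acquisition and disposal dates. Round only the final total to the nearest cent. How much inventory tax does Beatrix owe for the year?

€13,620.31

Days held (December 1, 1997 – February 20, 1998): 82 out of 365
Tax = €2,887,000 × 2.1% × 82/365 = €13,620.3123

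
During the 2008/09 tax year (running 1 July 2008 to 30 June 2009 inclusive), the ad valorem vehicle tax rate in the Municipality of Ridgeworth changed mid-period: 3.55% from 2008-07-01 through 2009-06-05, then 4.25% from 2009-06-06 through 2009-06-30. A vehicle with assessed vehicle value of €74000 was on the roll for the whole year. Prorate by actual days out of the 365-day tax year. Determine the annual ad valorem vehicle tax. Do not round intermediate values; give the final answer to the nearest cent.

2008-07-01 to 2009-06-05: 340 days at 3.55% → €74000 × 3.55% × 340/365 = €2447.0685
2009-06-06 to 2009-06-30: 25 days at 4.25% → €74000 × 4.25% × 25/365 = €215.4110
Total = €2662.4795

€2662.48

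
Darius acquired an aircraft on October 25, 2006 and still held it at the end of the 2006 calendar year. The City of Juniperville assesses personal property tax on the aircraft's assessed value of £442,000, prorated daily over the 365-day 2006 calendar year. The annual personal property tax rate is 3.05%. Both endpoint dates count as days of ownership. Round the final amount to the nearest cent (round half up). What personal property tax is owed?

Days held (October 25 – December 31, 2006): 68 out of 365
Tax = £442,000 × 3.05% × 68/365 = £2,511.5288

£2,511.53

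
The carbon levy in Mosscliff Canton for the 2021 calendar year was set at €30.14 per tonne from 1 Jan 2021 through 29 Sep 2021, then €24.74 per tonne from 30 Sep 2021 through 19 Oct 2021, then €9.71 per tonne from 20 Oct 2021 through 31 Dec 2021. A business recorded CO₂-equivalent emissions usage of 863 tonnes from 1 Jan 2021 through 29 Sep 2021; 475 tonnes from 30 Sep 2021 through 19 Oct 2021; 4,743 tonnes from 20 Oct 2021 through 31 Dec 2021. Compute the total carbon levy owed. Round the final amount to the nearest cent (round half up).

€83,816.85

1 Jan – 29 Sep 2021: 863 tonnes at €30.14/tonne → €26,010.82
30 Sep – 19 Oct 2021: 475 tonnes at €24.74/tonne → €11,751.50
20 Oct – 31 Dec 2021: 4,743 tonnes at €9.71/tonne → €46,054.53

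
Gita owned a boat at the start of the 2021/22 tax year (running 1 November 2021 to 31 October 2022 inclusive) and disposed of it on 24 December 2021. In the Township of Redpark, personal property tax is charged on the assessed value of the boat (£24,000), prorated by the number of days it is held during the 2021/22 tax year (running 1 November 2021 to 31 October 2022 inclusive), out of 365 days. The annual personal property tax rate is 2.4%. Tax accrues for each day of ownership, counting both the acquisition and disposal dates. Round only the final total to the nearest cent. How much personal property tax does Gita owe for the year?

£85.22

Days held (1 November – 24 December 2021): 54 out of 365
Tax = £24,000 × 2.4% × 54/365 = £85.2164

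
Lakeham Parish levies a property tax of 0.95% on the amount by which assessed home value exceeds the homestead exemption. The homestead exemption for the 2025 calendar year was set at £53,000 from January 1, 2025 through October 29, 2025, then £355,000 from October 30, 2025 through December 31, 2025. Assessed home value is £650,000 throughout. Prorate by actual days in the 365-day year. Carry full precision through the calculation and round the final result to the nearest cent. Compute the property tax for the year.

£5,176.30

January 1 – October 29, 2025: 302 days, exemption £53,000 → (£650,000 − £53,000) × 0.95% × 302/365 = £4,692.5836
October 30 – December 31, 2025: 63 days, exemption £355,000 → (£650,000 − £355,000) × 0.95% × 63/365 = £483.7192
Total = £5,176.3027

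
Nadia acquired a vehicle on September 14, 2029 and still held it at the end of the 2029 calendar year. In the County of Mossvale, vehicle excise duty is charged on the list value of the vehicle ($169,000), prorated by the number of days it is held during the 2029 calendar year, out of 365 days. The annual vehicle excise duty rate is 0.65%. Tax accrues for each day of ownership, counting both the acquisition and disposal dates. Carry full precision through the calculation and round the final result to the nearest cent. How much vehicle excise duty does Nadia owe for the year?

$328.05

Days held (September 14 – December 31, 2029): 109 out of 365
Tax = $169,000 × 0.65% × 109/365 = $328.0452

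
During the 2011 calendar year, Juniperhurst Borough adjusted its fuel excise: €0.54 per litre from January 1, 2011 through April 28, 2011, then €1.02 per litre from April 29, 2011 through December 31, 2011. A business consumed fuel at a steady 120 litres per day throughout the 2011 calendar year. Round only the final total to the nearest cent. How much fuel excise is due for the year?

January 1 – April 28, 2011: 118 days × 120 litres/day = 14,160 litres at €0.54/litre → €7,646.40
April 29 – December 31, 2011: 247 days × 120 litres/day = 29,640 litres at €1.02/litre → €30,232.80

€37,879.20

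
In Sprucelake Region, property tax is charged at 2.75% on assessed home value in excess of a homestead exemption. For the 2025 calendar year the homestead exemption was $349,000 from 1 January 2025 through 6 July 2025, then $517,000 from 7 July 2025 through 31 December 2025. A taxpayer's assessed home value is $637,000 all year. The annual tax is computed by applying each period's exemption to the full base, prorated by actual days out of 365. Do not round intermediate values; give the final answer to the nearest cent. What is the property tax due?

$5,666.96

1 January – 6 July 2025: 187 days, exemption $349,000 → ($637,000 − $349,000) × 2.75% × 187/365 = $4,057.6438
7 July – 31 December 2025: 178 days, exemption $517,000 → ($637,000 − $517,000) × 2.75% × 178/365 = $1,609.3151
Total = $5,666.9589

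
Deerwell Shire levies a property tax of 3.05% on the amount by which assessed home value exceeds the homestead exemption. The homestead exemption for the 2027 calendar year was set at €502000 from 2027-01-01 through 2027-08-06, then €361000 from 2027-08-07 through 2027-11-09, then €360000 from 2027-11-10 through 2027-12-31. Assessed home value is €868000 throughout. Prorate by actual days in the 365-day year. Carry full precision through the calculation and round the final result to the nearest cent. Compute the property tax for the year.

2027-01-01 to 2027-08-06: 218 days, exemption €502000 → (€868000 − €502000) × 3.05% × 218/365 = €6667.2164
2027-08-07 to 2027-11-09: 95 days, exemption €361000 → (€868000 − €361000) × 3.05% × 95/365 = €4024.7466
2027-11-10 to 2027-12-31: 52 days, exemption €360000 → (€868000 − €360000) × 3.05% × 52/365 = €2207.3644
Total = €12899.3274

€12899.33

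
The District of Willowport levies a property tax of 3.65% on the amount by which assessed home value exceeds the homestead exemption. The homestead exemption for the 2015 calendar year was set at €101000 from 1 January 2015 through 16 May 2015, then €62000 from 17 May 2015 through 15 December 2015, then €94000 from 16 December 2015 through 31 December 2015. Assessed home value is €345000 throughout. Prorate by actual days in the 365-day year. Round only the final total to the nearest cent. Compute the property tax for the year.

1 January – 16 May 2015: 136 days, exemption €101000 → (€345000 − €101000) × 3.65% × 136/365 = €3318.4000
17 May – 15 December 2015: 213 days, exemption €62000 → (€345000 − €62000) × 3.65% × 213/365 = €6027.9000
16 December – 31 December 2015: 16 days, exemption €94000 → (€345000 − €94000) × 3.65% × 16/365 = €401.6000
Total = €9747.9000

€9747.90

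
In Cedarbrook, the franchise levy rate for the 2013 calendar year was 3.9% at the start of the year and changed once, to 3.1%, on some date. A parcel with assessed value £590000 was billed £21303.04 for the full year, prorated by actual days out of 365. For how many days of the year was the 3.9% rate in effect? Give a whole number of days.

233 days

Let d = days at the first rate; then 365 − d days at the second rate.
£590000 × [3.9%·d + 3.1%·(365−d)] / 365 = £21303.04
Solving gives d = 233, so the new rate took effect on 22 August 2013.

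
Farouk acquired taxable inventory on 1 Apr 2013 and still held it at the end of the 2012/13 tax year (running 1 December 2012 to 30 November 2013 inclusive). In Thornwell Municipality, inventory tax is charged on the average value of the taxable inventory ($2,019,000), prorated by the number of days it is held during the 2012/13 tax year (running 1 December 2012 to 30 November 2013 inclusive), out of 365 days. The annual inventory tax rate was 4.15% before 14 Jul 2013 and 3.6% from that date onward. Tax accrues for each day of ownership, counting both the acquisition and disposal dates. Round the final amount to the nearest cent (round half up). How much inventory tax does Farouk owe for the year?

1 Apr – 13 Jul 2013: 104 days at 4.15% → $2,019,000 × 4.15% × 104/365 = $23,873.9836
14 Jul – 30 Nov 2013: 140 days at 3.6% → $2,019,000 × 3.6% × 140/365 = $27,878.7945
Total = $51,752.7781

$51,752.78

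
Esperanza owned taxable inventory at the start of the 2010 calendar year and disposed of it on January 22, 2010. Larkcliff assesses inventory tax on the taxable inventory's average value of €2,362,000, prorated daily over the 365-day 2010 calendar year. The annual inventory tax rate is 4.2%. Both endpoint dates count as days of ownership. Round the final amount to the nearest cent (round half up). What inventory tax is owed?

€5,979.42

Days held (January 1 – January 22, 2010): 22 out of 365
Tax = €2,362,000 × 4.2% × 22/365 = €5,979.4192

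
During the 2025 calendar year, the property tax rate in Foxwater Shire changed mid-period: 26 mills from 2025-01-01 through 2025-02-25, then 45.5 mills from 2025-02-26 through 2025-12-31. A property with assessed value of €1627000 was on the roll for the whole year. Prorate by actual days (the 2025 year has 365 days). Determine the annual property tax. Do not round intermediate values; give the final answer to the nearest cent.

2025-01-01 to 2025-02-25: 56 days at 26 mills → €1627000 × 2.6% × 56/365 = €6490.1699
2025-02-26 to 2025-12-31: 309 days at 45.5 mills → €1627000 × 4.55% × 309/365 = €62670.7027
Total = €69160.8726

€69160.87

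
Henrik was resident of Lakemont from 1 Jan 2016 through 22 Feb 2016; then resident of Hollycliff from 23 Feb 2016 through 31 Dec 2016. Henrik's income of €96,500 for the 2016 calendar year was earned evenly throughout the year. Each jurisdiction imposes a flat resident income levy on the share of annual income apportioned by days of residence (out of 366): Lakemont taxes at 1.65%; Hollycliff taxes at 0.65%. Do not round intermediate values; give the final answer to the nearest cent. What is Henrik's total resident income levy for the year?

€766.99

Lakemont, 1 Jan – 22 Feb 2016: 53 days → €96,500 × 1.65% × 53/366 = €230.5717
Hollycliff, 23 Feb – 31 Dec 2016: 313 days → €96,500 × 0.65% × 313/366 = €536.4187
Total = €766.9904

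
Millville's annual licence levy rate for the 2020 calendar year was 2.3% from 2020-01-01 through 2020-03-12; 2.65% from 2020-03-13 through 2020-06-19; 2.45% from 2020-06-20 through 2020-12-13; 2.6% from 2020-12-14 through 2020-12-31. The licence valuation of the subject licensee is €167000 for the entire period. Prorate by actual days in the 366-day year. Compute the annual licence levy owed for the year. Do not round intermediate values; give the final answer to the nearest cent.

€4144.89

2020-01-01 to 2020-03-12: 72 days at 2.3% → €167000 × 2.3% × 72/366 = €755.6066
2020-03-13 to 2020-06-19: 99 days at 2.65% → €167000 × 2.65% × 99/366 = €1197.0615
2020-06-20 to 2020-12-13: 177 days at 2.45% → €167000 × 2.45% × 177/366 = €1978.6762
2020-12-14 to 2020-12-31: 18 days at 2.6% → €167000 × 2.6% × 18/366 = €213.5410
Total = €4144.8852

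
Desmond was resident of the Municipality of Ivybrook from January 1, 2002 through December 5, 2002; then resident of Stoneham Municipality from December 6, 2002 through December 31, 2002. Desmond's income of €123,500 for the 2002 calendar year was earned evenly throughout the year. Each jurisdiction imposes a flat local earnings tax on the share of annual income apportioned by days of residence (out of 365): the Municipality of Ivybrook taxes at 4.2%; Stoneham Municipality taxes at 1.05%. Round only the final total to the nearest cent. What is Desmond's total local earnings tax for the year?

€4,909.89

The Municipality of Ivybrook, January 1 – December 5, 2002: 339 days → €123,500 × 4.2% × 339/365 = €4,817.5151
Stoneham Municipality, December 6 – December 31, 2002: 26 days → €123,500 × 1.05% × 26/365 = €92.3712
Total = €4,909.8863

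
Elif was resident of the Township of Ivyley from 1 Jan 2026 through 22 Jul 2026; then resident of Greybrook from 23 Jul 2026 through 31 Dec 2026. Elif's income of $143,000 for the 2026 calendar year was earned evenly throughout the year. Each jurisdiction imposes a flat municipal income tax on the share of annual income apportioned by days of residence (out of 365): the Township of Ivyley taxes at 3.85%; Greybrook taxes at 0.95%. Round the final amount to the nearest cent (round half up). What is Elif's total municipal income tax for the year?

The Township of Ivyley, 1 Jan – 22 Jul 2026: 203 days → $143,000 × 3.85% × 203/365 = $3,061.9630
Greybrook, 23 Jul – 31 Dec 2026: 162 days → $143,000 × 0.95% × 162/365 = $602.9507
Total = $3,664.9137

$3,664.91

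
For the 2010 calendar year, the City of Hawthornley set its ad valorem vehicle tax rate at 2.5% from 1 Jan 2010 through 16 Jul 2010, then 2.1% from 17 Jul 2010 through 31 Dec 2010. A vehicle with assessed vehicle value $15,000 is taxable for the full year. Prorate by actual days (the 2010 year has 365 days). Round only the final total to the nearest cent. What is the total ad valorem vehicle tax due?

1 Jan – 16 Jul 2010: 197 days at 2.5% → $15,000 × 2.5% × 197/365 = $202.3973
17 Jul – 31 Dec 2010: 168 days at 2.1% → $15,000 × 2.1% × 168/365 = $144.9863
Total = $347.3836

$347.38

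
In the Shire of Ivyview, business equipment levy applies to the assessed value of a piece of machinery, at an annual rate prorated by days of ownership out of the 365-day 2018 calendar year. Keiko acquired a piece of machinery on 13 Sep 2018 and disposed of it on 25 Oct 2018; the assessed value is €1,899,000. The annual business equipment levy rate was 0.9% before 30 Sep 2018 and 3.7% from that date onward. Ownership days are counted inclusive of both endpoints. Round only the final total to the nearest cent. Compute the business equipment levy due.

€5,801.05

13 Sep – 29 Sep 2018: 17 days at 0.9% → €1,899,000 × 0.9% × 17/365 = €796.0192
30 Sep – 25 Oct 2018: 26 days at 3.7% → €1,899,000 × 3.7% × 26/365 = €5,005.0356
Total = €5,801.0548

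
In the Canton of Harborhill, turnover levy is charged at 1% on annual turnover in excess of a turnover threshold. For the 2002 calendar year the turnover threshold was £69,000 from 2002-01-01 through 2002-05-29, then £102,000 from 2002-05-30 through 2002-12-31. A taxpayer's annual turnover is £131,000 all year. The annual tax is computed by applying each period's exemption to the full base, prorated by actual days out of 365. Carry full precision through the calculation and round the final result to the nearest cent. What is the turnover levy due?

2002-01-01 to 2002-05-29: 149 days, exemption £69,000 → (£131,000 − £69,000) × 1% × 149/365 = £253.0959
2002-05-30 to 2002-12-31: 216 days, exemption £102,000 → (£131,000 − £102,000) × 1% × 216/365 = £171.6164
Total = £424.7123

£424.71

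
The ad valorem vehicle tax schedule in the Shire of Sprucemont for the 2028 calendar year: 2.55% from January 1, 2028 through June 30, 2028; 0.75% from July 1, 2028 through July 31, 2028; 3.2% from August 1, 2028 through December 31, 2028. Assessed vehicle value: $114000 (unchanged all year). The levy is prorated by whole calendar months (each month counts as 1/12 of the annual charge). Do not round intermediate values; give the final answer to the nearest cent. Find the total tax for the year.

January 1 – June 30, 2028: 6 months at 2.55% → $114000 × 2.55% × 6/12 = $1453.5000
July 1 – July 31, 2028: 1 month at 0.75% → $114000 × 0.75% × 1/12 = $71.2500
August 1 – December 31, 2028: 5 months at 3.2% → $114000 × 3.2% × 5/12 = $1520.0000
Total = $3044.7500

$3044.75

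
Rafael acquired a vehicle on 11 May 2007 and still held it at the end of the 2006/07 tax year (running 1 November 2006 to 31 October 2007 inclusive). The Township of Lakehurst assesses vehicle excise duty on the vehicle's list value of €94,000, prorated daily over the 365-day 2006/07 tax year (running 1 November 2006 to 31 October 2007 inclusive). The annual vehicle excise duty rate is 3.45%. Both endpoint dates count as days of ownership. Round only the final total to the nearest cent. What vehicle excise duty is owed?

€1,545.98

Days held (11 May – 31 Oct 2007): 174 out of 365
Tax = €94,000 × 3.45% × 174/365 = €1,545.9781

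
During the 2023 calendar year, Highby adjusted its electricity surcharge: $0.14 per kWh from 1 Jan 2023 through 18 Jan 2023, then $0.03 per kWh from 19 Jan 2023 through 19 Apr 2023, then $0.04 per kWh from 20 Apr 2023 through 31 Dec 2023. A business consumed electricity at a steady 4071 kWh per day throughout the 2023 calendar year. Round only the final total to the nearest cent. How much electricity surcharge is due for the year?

$63,059.79

1 Jan – 18 Jan 2023: 18 days × 4071 kWh/day = 73,278 kWh at $0.14/kWh → $10,258.92
19 Jan – 19 Apr 2023: 91 days × 4071 kWh/day = 370,461 kWh at $0.03/kWh → $11,113.83
20 Apr – 31 Dec 2023: 256 days × 4071 kWh/day = 1,042,176 kWh at $0.04/kWh → $41,687.04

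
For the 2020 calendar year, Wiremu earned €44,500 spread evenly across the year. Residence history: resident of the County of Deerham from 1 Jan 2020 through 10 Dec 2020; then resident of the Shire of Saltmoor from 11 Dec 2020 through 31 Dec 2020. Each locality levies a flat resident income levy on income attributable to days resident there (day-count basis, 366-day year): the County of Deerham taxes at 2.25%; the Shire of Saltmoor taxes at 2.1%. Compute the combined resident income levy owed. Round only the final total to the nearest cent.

€997.42

The County of Deerham, 1 Jan – 10 Dec 2020: 345 days → €44,500 × 2.25% × 345/366 = €943.8012
The Shire of Saltmoor, 11 Dec – 31 Dec 2020: 21 days → €44,500 × 2.1% × 21/366 = €53.6189
Total = €997.4201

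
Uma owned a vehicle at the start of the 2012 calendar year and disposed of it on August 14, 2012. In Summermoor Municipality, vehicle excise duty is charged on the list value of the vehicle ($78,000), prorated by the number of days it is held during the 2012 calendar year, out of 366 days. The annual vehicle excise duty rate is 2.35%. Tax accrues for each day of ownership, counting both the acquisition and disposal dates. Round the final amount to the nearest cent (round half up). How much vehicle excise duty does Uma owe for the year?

$1,136.86

Days held (January 1 – August 14, 2012): 227 out of 366
Tax = $78,000 × 2.35% × 227/366 = $1,136.8607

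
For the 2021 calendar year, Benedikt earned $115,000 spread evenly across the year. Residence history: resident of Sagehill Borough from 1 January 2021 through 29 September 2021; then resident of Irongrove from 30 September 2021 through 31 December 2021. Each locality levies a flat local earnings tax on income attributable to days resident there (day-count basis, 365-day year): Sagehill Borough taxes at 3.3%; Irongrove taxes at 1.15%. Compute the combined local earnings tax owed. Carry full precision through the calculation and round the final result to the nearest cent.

Sagehill Borough, 1 January – 29 September 2021: 272 days → $115,000 × 3.3% × 272/365 = $2,828.0548
Irongrove, 30 September – 31 December 2021: 93 days → $115,000 × 1.15% × 93/365 = $336.9658
Total = $3,165.0205

$3,165.02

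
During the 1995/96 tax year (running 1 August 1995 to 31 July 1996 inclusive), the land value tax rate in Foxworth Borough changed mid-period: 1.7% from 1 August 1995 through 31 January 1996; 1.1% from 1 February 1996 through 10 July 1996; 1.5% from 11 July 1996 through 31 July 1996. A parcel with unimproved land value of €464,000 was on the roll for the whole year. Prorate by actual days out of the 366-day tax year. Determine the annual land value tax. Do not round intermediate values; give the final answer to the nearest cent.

1 August 1995 – 31 January 1996: 184 days at 1.7% → €464,000 × 1.7% × 184/366 = €3,965.5519
1 February – 10 July 1996: 161 days at 1.1% → €464,000 × 1.1% × 161/366 = €2,245.2022
11 July – 31 July 1996: 21 days at 1.5% → €464,000 × 1.5% × 21/366 = €399.3443
Total = €6,610.0984

€6,610.10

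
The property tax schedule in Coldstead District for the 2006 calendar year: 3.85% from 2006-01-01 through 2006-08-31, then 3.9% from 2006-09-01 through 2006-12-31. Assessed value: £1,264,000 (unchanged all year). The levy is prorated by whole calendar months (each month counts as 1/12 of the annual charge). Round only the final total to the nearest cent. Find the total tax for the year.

2006-01-01 to 2006-08-31: 8 months at 3.85% → £1,264,000 × 3.85% × 8/12 = £32,442.6667
2006-09-01 to 2006-12-31: 4 months at 3.9% → £1,264,000 × 3.9% × 4/12 = £16,432.0000
Total = £48,874.6667

£48,874.67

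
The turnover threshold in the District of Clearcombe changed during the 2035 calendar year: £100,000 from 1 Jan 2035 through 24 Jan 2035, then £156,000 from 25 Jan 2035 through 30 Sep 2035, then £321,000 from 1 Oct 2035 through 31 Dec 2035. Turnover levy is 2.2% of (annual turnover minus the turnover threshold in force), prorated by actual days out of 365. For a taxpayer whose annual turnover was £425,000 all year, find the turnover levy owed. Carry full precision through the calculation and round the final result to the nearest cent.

£5,084.05

1 Jan – 24 Jan 2035: 24 days, exemption £100,000 → (£425,000 − £100,000) × 2.2% × 24/365 = £470.1370
25 Jan – 30 Sep 2035: 249 days, exemption £156,000 → (£425,000 − £156,000) × 2.2% × 249/365 = £4,037.2110
1 Oct – 31 Dec 2035: 92 days, exemption £321,000 → (£425,000 − £321,000) × 2.2% × 92/365 = £576.7014
Total = £5,084.0493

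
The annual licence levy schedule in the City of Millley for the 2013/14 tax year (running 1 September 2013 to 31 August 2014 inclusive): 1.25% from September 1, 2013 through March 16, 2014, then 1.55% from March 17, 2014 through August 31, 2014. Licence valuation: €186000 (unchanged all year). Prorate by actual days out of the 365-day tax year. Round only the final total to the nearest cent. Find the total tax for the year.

September 1, 2013 – March 16, 2014: 197 days at 1.25% → €186000 × 1.25% × 197/365 = €1254.8630
March 17 – August 31, 2014: 168 days at 1.55% → €186000 × 1.55% × 168/365 = €1326.9699
Total = €2581.8329

€2581.83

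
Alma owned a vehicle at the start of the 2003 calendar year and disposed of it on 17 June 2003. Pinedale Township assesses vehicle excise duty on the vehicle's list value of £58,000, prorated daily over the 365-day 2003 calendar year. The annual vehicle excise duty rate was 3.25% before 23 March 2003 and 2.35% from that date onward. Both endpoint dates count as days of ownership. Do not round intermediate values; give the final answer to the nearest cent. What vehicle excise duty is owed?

1 January – 22 March 2003: 81 days at 3.25% → £58,000 × 3.25% × 81/365 = £418.3151
23 March – 17 June 2003: 87 days at 2.35% → £58,000 × 2.35% × 87/365 = £324.8795
Total = £743.1945

£743.19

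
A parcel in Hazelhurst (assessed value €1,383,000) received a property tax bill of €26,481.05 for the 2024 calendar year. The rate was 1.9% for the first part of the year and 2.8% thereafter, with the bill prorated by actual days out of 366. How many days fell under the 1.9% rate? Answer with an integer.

Let d = days at the first rate; then 366 − d days at the second rate.
€1,383,000 × [1.9%·d + 2.8%·(366−d)] / 366 = €26,481.05
Solving gives d = 360, so the new rate took effect on 26 Dec 2024.

360 days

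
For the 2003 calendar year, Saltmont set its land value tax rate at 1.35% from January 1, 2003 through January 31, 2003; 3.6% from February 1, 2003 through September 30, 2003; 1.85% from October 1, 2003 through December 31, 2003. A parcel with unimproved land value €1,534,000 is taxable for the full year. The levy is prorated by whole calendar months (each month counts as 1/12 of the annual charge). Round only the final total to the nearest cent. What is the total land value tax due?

€45,636.50

January 1 – January 31, 2003: 1 month at 1.35% → €1,534,000 × 1.35% × 1/12 = €1,725.7500
February 1 – September 30, 2003: 8 months at 3.6% → €1,534,000 × 3.6% × 8/12 = €36,816.0000
October 1 – December 31, 2003: 3 months at 1.85% → €1,534,000 × 1.85% × 3/12 = €7,094.7500
Total = €45,636.5000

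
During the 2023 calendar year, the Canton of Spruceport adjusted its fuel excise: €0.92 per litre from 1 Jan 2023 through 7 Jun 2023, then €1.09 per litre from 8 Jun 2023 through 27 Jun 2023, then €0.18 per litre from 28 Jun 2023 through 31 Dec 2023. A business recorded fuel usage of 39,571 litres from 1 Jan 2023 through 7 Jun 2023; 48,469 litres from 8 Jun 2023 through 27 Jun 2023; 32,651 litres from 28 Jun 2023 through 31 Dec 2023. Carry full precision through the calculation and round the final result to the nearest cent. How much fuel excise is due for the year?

1 Jan – 7 Jun 2023: 39,571 litres at €0.92/litre → €36405.32
8 Jun – 27 Jun 2023: 48,469 litres at €1.09/litre → €52831.21
28 Jun – 31 Dec 2023: 32,651 litres at €0.18/litre → €5877.18

€95113.71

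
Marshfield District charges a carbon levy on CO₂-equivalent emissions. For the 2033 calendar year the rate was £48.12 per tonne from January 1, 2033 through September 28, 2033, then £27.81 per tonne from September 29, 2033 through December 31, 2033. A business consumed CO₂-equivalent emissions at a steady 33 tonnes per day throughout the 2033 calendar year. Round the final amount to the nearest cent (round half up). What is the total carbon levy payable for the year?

January 1 – September 28, 2033: 271 days × 33 tonnes/day = 8,943 tonnes at £48.12/tonne → £430,337.16
September 29 – December 31, 2033: 94 days × 33 tonnes/day = 3,102 tonnes at £27.81/tonne → £86,266.62

£516,603.78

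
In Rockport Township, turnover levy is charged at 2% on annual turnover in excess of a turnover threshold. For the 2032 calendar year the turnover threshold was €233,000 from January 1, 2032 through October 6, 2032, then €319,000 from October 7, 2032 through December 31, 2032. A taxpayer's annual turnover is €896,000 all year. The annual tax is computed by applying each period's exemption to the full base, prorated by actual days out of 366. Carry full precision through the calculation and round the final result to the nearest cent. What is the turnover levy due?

January 1 – October 6, 2032: 280 days, exemption €233,000 → (€896,000 − €233,000) × 2% × 280/366 = €10,144.2623
October 7 – December 31, 2032: 86 days, exemption €319,000 → (€896,000 − €319,000) × 2% × 86/366 = €2,711.5847
Total = €12,855.8470

€12,855.85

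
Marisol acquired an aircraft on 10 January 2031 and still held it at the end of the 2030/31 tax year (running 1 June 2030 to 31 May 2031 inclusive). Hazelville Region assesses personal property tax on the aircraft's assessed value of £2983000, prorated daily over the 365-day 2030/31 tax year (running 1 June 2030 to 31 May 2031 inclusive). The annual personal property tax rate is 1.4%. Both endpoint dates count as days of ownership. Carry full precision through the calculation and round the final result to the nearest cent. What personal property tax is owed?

£16247.13

Days held (10 January – 31 May 2031): 142 out of 365
Tax = £2983000 × 1.4% × 142/365 = £16247.1342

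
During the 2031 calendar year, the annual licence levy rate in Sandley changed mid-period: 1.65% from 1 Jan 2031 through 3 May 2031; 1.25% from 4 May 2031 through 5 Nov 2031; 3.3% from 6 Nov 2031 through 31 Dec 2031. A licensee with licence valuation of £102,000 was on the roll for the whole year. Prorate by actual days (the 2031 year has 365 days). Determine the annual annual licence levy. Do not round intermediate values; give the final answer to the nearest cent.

1 Jan – 3 May 2031: 123 days at 1.65% → £102,000 × 1.65% × 123/365 = £567.1479
4 May – 5 Nov 2031: 186 days at 1.25% → £102,000 × 1.25% × 186/365 = £649.7260
6 Nov – 31 Dec 2031: 56 days at 3.3% → £102,000 × 3.3% × 56/365 = £516.4274
Total = £1,733.3014

£1,733.30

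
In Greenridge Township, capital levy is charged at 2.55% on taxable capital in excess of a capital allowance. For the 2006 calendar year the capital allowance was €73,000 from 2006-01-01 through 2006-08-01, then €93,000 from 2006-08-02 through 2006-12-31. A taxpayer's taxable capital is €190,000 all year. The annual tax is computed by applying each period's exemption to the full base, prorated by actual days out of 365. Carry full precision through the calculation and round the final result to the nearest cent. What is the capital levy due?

€2,771.12

2006-01-01 to 2006-08-01: 213 days, exemption €73,000 → (€190,000 − €73,000) × 2.55% × 213/365 = €1,741.0562
2006-08-02 to 2006-12-31: 152 days, exemption €93,000 → (€190,000 − €93,000) × 2.55% × 152/365 = €1,030.0603
Total = €2,771.1164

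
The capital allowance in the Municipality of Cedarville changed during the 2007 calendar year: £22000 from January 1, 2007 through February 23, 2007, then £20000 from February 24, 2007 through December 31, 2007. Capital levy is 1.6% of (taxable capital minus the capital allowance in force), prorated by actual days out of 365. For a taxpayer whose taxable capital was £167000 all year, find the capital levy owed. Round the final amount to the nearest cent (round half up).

January 1 – February 23, 2007: 54 days, exemption £22000 → (£167000 − £22000) × 1.6% × 54/365 = £343.2329
February 24 – December 31, 2007: 311 days, exemption £20000 → (£167000 − £20000) × 1.6% × 311/365 = £2004.0329
Total = £2347.2658

£2347.27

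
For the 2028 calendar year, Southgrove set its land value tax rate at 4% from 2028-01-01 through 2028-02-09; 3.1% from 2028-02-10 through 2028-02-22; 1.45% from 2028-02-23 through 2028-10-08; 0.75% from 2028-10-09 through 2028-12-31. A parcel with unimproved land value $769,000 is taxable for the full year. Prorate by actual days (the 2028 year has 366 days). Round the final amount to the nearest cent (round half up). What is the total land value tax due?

2028-01-01 to 2028-02-09: 40 days at 4% → $769,000 × 4% × 40/366 = $3,361.7486
2028-02-10 to 2028-02-22: 13 days at 3.1% → $769,000 × 3.1% × 13/366 = $846.7404
2028-02-23 to 2028-10-08: 229 days at 1.45% → $769,000 × 1.45% × 229/366 = $6,976.6790
2028-10-09 to 2028-12-31: 84 days at 0.75% → $769,000 × 0.75% × 84/366 = $1,323.6885
Total = $12,508.8566

$12,508.86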